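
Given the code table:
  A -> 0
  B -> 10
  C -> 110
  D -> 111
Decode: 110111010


Decoding:
110 -> C
111 -> D
0 -> A
10 -> B


Result: CDAB


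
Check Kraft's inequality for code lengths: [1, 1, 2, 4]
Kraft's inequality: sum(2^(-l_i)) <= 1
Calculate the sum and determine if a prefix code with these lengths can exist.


Sum = 2^(-1) + 2^(-1) + 2^(-2) + 2^(-4)
    = 0.5 + 0.5 + 0.25 + 0.0625
    = 21/16 = 1.3125
Since 1.3125 > 1, Kraft's inequality is NOT satisfied.
A prefix code with these lengths CANNOT exist.

Kraft sum = 1.3125. Not satisfied.


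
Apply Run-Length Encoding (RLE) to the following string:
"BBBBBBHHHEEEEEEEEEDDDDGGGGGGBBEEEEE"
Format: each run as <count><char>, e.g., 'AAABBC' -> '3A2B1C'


Scanning runs left to right:
  i=0: run of 'B' x 6 -> '6B'
  i=6: run of 'H' x 3 -> '3H'
  i=9: run of 'E' x 9 -> '9E'
  i=18: run of 'D' x 4 -> '4D'
  i=22: run of 'G' x 6 -> '6G'
  i=28: run of 'B' x 2 -> '2B'
  i=30: run of 'E' x 5 -> '5E'

RLE = 6B3H9E4D6G2B5E


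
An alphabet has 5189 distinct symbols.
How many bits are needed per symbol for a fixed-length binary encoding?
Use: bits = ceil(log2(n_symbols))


log2(5189) = 12.3412
Bracket: 2^12 = 4096 < 5189 <= 2^13 = 8192
So ceil(log2(5189)) = 13

bits = ceil(log2(5189)) = ceil(12.3412) = 13 bits


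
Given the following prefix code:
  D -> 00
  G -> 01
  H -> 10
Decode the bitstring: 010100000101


Decoding step by step:
Bits 01 -> G
Bits 01 -> G
Bits 00 -> D
Bits 00 -> D
Bits 01 -> G
Bits 01 -> G


Decoded message: GGDDGG


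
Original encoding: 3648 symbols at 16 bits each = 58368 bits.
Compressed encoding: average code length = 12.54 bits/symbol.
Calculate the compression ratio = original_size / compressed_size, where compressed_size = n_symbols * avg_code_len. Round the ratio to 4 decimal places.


original_size = n_symbols * orig_bits = 3648 * 16 = 58368 bits
compressed_size = n_symbols * avg_code_len = 3648 * 12.54 = 45745.92 bits
ratio = original_size / compressed_size = 58368 / 45745.92 = 1.2759

Compression ratio = 1.2759


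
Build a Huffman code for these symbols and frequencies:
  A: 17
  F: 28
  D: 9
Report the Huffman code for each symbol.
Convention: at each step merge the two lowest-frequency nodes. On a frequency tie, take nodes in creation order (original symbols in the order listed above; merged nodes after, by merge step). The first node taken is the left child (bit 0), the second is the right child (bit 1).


Huffman tree construction:
Step 1: Merge D(9) + A(17) = 26
Step 2: Merge (D+A)(26) + F(28) = 54
Read each symbol's code off the tree from the root (left child = 0, right child = 1).

Codes:
  A: 01 (length 2)
  F: 1 (length 1)
  D: 00 (length 2)
Average code length: 80/54 = 1.4815 bits/symbol


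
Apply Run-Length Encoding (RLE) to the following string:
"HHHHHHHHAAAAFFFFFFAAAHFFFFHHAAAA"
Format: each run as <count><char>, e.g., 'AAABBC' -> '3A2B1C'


Scanning runs left to right:
  i=0: run of 'H' x 8 -> '8H'
  i=8: run of 'A' x 4 -> '4A'
  i=12: run of 'F' x 6 -> '6F'
  i=18: run of 'A' x 3 -> '3A'
  i=21: run of 'H' x 1 -> '1H'
  i=22: run of 'F' x 4 -> '4F'
  i=26: run of 'H' x 2 -> '2H'
  i=28: run of 'A' x 4 -> '4A'

RLE = 8H4A6F3A1H4F2H4A


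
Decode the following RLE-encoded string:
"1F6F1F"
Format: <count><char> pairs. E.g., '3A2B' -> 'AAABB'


Expanding each <count><char> pair:
  1F -> 'F'
  6F -> 'FFFFFF'
  1F -> 'F'

Decoded = FFFFFFFF


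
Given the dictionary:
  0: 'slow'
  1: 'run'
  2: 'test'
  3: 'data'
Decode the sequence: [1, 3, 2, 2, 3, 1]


Look up each index in the dictionary:
  1 -> 'run'
  3 -> 'data'
  2 -> 'test'
  2 -> 'test'
  3 -> 'data'
  1 -> 'run'

Decoded: "run data test test data run"


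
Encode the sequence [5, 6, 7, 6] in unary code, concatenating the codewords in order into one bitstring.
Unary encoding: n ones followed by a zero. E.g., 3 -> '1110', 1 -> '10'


Encode each number as n ones followed by a terminating 0:
  5 -> 111110 (6 bits)
  6 -> 1111110 (7 bits)
  7 -> 11111110 (8 bits)
  6 -> 1111110 (7 bits)
Total length = 6 + 7 + 8 + 7 = 28 bits.

Unary([5, 6, 7, 6]) = 1111101111110111111101111110 (28 bits)


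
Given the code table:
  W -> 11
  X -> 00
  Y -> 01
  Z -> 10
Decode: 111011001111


Decoding:
11 -> W
10 -> Z
11 -> W
00 -> X
11 -> W
11 -> W


Result: WZWXWW


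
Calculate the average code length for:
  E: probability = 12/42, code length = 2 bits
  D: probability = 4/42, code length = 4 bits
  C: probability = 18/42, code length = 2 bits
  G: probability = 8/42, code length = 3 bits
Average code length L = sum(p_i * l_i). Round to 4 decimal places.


Weighted contributions p_i * l_i:
  E: (12/42) * 2 = 24/42
  D: (4/42) * 4 = 16/42
  C: (18/42) * 2 = 36/42
  G: (8/42) * 3 = 24/42
Sum = (24 + 16 + 36 + 24)/42 = 100/42

L = 100/42 = 2.3810 bits/symbol


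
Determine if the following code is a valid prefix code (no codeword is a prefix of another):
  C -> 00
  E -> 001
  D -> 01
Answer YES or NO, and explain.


Checking each pair (does one codeword prefix another?):
  C='00' vs E='001': prefix -- VIOLATION

NO -- this is NOT a valid prefix code. C (00) is a prefix of E (001).


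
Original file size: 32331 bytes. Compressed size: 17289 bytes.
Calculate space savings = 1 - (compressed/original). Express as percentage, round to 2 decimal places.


ratio = compressed/original = 17289/32331 = 0.53475
savings = 1 - ratio = 1 - 0.53475 = 0.46525
as a percentage: 0.46525 * 100 = 46.53%

Space savings = 1 - 17289/32331 = 46.53%


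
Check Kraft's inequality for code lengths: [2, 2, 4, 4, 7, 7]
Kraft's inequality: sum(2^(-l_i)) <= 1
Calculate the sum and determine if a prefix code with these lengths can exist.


Sum = 2^(-2) + 2^(-2) + 2^(-4) + 2^(-4) + 2^(-7) + 2^(-7)
    = 0.25 + 0.25 + 0.0625 + 0.0625 + 0.0078125 + 0.0078125
    = 82/128 = 0.640625
Since 0.640625 <= 1, Kraft's inequality IS satisfied.
A prefix code with these lengths CAN exist.

Kraft sum = 0.640625. Satisfied.


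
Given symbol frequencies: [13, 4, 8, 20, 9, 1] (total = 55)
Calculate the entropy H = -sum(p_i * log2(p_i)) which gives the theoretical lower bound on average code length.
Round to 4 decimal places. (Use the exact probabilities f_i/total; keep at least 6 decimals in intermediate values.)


Per-symbol terms -p_i * log2(p_i) with p_i = f_i/55:
  p = 13/55 = 0.236364: log2(p) = -2.080920, -p*log2(p) = 0.491854
  p = 4/55 = 0.072727: log2(p) = -3.781360, -p*log2(p) = 0.275008
  p = 8/55 = 0.145455: log2(p) = -2.781360, -p*log2(p) = 0.404561
  p = 20/55 = 0.363636: log2(p) = -1.459432, -p*log2(p) = 0.530702
  p = 9/55 = 0.163636: log2(p) = -2.611435, -p*log2(p) = 0.427326
  p = 1/55 = 0.018182: log2(p) = -5.781360, -p*log2(p) = 0.105116
H = 0.491854 + 0.275008 + 0.404561 + 0.530702 + 0.427326 + 0.105116 = 2.234567

H = 2.2346 bits/symbol


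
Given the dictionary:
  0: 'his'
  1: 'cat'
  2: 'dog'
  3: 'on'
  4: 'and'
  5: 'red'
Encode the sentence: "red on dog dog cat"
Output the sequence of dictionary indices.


Look up each word in the dictionary:
  'red' -> 5
  'on' -> 3
  'dog' -> 2
  'dog' -> 2
  'cat' -> 1

Encoded: [5, 3, 2, 2, 1]


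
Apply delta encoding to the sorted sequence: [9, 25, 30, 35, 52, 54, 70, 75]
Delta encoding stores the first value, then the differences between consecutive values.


First value: 9
Deltas:
  25 - 9 = 16
  30 - 25 = 5
  35 - 30 = 5
  52 - 35 = 17
  54 - 52 = 2
  70 - 54 = 16
  75 - 70 = 5


Delta encoded: [9, 16, 5, 5, 17, 2, 16, 5]


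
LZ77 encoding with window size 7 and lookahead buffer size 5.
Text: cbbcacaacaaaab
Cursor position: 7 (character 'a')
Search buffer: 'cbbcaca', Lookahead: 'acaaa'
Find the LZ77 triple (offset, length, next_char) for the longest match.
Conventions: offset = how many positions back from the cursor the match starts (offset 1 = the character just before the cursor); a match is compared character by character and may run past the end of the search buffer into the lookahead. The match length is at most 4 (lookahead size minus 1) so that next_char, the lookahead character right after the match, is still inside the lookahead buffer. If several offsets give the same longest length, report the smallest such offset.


Try each offset into the search buffer:
  offset=1 (pos 6, char 'a'): match length 1
  offset=2 (pos 5, char 'c'): match length 0
  offset=3 (pos 4, char 'a'): match length 4
  offset=4 (pos 3, char 'c'): match length 0
  offset=5 (pos 2, char 'b'): match length 0
  offset=6 (pos 1, char 'b'): match length 0
  offset=7 (pos 0, char 'c'): match length 0
Longest match has length 4 at offset 3.
next_char = character at position 7 + 4 = 11 -> 'a'

Best match: offset=3, length=4 (matching 'acaa' starting at position 4)
LZ77 triple: (3, 4, 'a')


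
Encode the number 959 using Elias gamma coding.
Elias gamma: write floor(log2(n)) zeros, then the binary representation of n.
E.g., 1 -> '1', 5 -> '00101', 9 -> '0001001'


num_bits = floor(log2(959)) + 1 = 10
leading_zeros = num_bits - 1 = 9
binary(959) = 1110111111

Elias gamma(959) = '000000000' + '1110111111' = 0000000001110111111 (19 bits)


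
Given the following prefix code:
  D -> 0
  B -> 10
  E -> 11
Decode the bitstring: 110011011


Decoding step by step:
Bits 11 -> E
Bits 0 -> D
Bits 0 -> D
Bits 11 -> E
Bits 0 -> D
Bits 11 -> E


Decoded message: EDDEDE


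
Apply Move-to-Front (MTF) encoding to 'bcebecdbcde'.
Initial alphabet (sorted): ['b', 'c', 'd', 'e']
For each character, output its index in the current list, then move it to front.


MTF encoding:
'b': index 0 in ['b', 'c', 'd', 'e'] -> ['b', 'c', 'd', 'e']
'c': index 1 in ['b', 'c', 'd', 'e'] -> ['c', 'b', 'd', 'e']
'e': index 3 in ['c', 'b', 'd', 'e'] -> ['e', 'c', 'b', 'd']
'b': index 2 in ['e', 'c', 'b', 'd'] -> ['b', 'e', 'c', 'd']
'e': index 1 in ['b', 'e', 'c', 'd'] -> ['e', 'b', 'c', 'd']
'c': index 2 in ['e', 'b', 'c', 'd'] -> ['c', 'e', 'b', 'd']
'd': index 3 in ['c', 'e', 'b', 'd'] -> ['d', 'c', 'e', 'b']
'b': index 3 in ['d', 'c', 'e', 'b'] -> ['b', 'd', 'c', 'e']
'c': index 2 in ['b', 'd', 'c', 'e'] -> ['c', 'b', 'd', 'e']
'd': index 2 in ['c', 'b', 'd', 'e'] -> ['d', 'c', 'b', 'e']
'e': index 3 in ['d', 'c', 'b', 'e'] -> ['e', 'd', 'c', 'b']


Output: [0, 1, 3, 2, 1, 2, 3, 3, 2, 2, 3]


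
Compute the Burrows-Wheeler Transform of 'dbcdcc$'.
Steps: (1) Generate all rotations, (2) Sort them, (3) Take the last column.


Rotations (sorted):
  0: $dbcdcc -> last char: c
  1: bcdcc$d -> last char: d
  2: c$dbcdc -> last char: c
  3: cc$dbcd -> last char: d
  4: cdcc$db -> last char: b
  5: dbcdcc$ -> last char: $
  6: dcc$dbc -> last char: c


BWT = cdcdb$c


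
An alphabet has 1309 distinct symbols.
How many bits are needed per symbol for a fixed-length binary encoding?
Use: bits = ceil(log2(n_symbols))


log2(1309) = 10.3542
Bracket: 2^10 = 1024 < 1309 <= 2^11 = 2048
So ceil(log2(1309)) = 11

bits = ceil(log2(1309)) = ceil(10.3542) = 11 bits


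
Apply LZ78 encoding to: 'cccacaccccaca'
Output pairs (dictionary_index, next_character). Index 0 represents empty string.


LZ78 encoding steps:
Dictionary: {0: ''}
Step 1: w='' (idx 0), next='c' -> output (0, 'c'), add 'c' as idx 1
Step 2: w='c' (idx 1), next='c' -> output (1, 'c'), add 'cc' as idx 2
Step 3: w='' (idx 0), next='a' -> output (0, 'a'), add 'a' as idx 3
Step 4: w='c' (idx 1), next='a' -> output (1, 'a'), add 'ca' as idx 4
Step 5: w='cc' (idx 2), next='c' -> output (2, 'c'), add 'ccc' as idx 5
Step 6: w='ca' (idx 4), next='c' -> output (4, 'c'), add 'cac' as idx 6
Step 7: w='a' (idx 3), end of input -> output (3, '')


Encoded: [(0, 'c'), (1, 'c'), (0, 'a'), (1, 'a'), (2, 'c'), (4, 'c'), (3, '')]


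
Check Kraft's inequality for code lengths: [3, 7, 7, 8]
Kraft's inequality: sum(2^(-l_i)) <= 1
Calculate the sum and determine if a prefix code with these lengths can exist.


Sum = 2^(-3) + 2^(-7) + 2^(-7) + 2^(-8)
    = 0.125 + 0.0078125 + 0.0078125 + 0.00390625
    = 37/256 = 0.14453125
Since 0.14453125 <= 1, Kraft's inequality IS satisfied.
A prefix code with these lengths CAN exist.

Kraft sum = 0.14453125. Satisfied.


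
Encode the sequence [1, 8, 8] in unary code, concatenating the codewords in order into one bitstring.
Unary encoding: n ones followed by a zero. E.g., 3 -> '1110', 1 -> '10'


Encode each number as n ones followed by a terminating 0:
  1 -> 10 (2 bits)
  8 -> 111111110 (9 bits)
  8 -> 111111110 (9 bits)
Total length = 2 + 9 + 9 = 20 bits.

Unary([1, 8, 8]) = 10111111110111111110 (20 bits)


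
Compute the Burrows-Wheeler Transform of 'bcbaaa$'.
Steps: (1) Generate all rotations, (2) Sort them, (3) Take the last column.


Rotations (sorted):
  0: $bcbaaa -> last char: a
  1: a$bcbaa -> last char: a
  2: aa$bcba -> last char: a
  3: aaa$bcb -> last char: b
  4: baaa$bc -> last char: c
  5: bcbaaa$ -> last char: $
  6: cbaaa$b -> last char: b


BWT = aaabc$b


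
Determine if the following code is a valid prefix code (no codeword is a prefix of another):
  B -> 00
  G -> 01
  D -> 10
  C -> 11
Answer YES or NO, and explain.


Checking each pair (does one codeword prefix another?):
  B='00' vs G='01': no prefix
  B='00' vs D='10': no prefix
  B='00' vs C='11': no prefix
  G='01' vs B='00': no prefix
  G='01' vs D='10': no prefix
  G='01' vs C='11': no prefix
  D='10' vs B='00': no prefix
  D='10' vs G='01': no prefix
  D='10' vs C='11': no prefix
  C='11' vs B='00': no prefix
  C='11' vs G='01': no prefix
  C='11' vs D='10': no prefix
No violation found over all pairs.

YES -- this is a valid prefix code. No codeword is a prefix of any other codeword.


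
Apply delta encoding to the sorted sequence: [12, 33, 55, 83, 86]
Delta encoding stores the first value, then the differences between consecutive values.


First value: 12
Deltas:
  33 - 12 = 21
  55 - 33 = 22
  83 - 55 = 28
  86 - 83 = 3


Delta encoded: [12, 21, 22, 28, 3]


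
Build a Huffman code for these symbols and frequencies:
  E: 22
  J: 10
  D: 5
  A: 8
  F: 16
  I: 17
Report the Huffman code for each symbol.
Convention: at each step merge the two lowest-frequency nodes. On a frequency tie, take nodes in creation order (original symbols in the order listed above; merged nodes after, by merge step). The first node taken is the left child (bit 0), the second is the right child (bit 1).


Huffman tree construction:
Step 1: Merge D(5) + A(8) = 13
Step 2: Merge J(10) + (D+A)(13) = 23
Step 3: Merge F(16) + I(17) = 33
Step 4: Merge E(22) + (J+(D+A))(23) = 45
Step 5: Merge (F+I)(33) + (E+(J+(D+A)))(45) = 78
Read each symbol's code off the tree from the root (left child = 0, right child = 1).

Codes:
  E: 10 (length 2)
  J: 110 (length 3)
  D: 1110 (length 4)
  A: 1111 (length 4)
  F: 00 (length 2)
  I: 01 (length 2)
Average code length: 192/78 = 2.4615 bits/symbol


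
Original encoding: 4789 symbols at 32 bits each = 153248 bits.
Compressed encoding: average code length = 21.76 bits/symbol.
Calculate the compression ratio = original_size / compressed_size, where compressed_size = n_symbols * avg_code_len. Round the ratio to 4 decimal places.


original_size = n_symbols * orig_bits = 4789 * 32 = 153248 bits
compressed_size = n_symbols * avg_code_len = 4789 * 21.76 = 104208.64 bits
ratio = original_size / compressed_size = 153248 / 104208.64 = 1.4706

Compression ratio = 1.4706


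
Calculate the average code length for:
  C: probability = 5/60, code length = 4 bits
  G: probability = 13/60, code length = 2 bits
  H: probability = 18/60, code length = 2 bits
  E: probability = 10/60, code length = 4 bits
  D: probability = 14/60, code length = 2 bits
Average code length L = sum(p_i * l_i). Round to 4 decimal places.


Weighted contributions p_i * l_i:
  C: (5/60) * 4 = 20/60
  G: (13/60) * 2 = 26/60
  H: (18/60) * 2 = 36/60
  E: (10/60) * 4 = 40/60
  D: (14/60) * 2 = 28/60
Sum = (20 + 26 + 36 + 40 + 28)/60 = 150/60

L = 150/60 = 2.5000 bits/symbol


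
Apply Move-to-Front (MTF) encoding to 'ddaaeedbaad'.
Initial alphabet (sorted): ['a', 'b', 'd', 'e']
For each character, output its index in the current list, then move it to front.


MTF encoding:
'd': index 2 in ['a', 'b', 'd', 'e'] -> ['d', 'a', 'b', 'e']
'd': index 0 in ['d', 'a', 'b', 'e'] -> ['d', 'a', 'b', 'e']
'a': index 1 in ['d', 'a', 'b', 'e'] -> ['a', 'd', 'b', 'e']
'a': index 0 in ['a', 'd', 'b', 'e'] -> ['a', 'd', 'b', 'e']
'e': index 3 in ['a', 'd', 'b', 'e'] -> ['e', 'a', 'd', 'b']
'e': index 0 in ['e', 'a', 'd', 'b'] -> ['e', 'a', 'd', 'b']
'd': index 2 in ['e', 'a', 'd', 'b'] -> ['d', 'e', 'a', 'b']
'b': index 3 in ['d', 'e', 'a', 'b'] -> ['b', 'd', 'e', 'a']
'a': index 3 in ['b', 'd', 'e', 'a'] -> ['a', 'b', 'd', 'e']
'a': index 0 in ['a', 'b', 'd', 'e'] -> ['a', 'b', 'd', 'e']
'd': index 2 in ['a', 'b', 'd', 'e'] -> ['d', 'a', 'b', 'e']


Output: [2, 0, 1, 0, 3, 0, 2, 3, 3, 0, 2]


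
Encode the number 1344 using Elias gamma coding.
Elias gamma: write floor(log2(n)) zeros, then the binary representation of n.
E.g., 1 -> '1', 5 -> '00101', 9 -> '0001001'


num_bits = floor(log2(1344)) + 1 = 11
leading_zeros = num_bits - 1 = 10
binary(1344) = 10101000000

Elias gamma(1344) = '0000000000' + '10101000000' = 000000000010101000000 (21 bits)


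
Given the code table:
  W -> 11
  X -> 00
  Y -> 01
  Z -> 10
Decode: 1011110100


Decoding:
10 -> Z
11 -> W
11 -> W
01 -> Y
00 -> X


Result: ZWWYX


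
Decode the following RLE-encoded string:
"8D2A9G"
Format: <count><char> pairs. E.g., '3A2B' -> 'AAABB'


Expanding each <count><char> pair:
  8D -> 'DDDDDDDD'
  2A -> 'AA'
  9G -> 'GGGGGGGGG'

Decoded = DDDDDDDDAAGGGGGGGGG


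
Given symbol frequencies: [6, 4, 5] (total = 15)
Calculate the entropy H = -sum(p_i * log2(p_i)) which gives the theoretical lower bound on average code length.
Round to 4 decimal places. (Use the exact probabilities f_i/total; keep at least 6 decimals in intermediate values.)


Per-symbol terms -p_i * log2(p_i) with p_i = f_i/15:
  p = 6/15 = 0.400000: log2(p) = -1.321928, -p*log2(p) = 0.528771
  p = 4/15 = 0.266667: log2(p) = -1.906891, -p*log2(p) = 0.508504
  p = 5/15 = 0.333333: log2(p) = -1.584963, -p*log2(p) = 0.528321
H = 0.528771 + 0.508504 + 0.528321 = 1.565596

H = 1.5656 bits/symbol


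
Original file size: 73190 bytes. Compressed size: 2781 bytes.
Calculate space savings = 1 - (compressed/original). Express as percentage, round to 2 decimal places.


ratio = compressed/original = 2781/73190 = 0.037997
savings = 1 - ratio = 1 - 0.037997 = 0.962003
as a percentage: 0.962003 * 100 = 96.2%

Space savings = 1 - 2781/73190 = 96.2%


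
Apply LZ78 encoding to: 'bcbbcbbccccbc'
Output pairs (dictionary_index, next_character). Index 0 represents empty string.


LZ78 encoding steps:
Dictionary: {0: ''}
Step 1: w='' (idx 0), next='b' -> output (0, 'b'), add 'b' as idx 1
Step 2: w='' (idx 0), next='c' -> output (0, 'c'), add 'c' as idx 2
Step 3: w='b' (idx 1), next='b' -> output (1, 'b'), add 'bb' as idx 3
Step 4: w='c' (idx 2), next='b' -> output (2, 'b'), add 'cb' as idx 4
Step 5: w='b' (idx 1), next='c' -> output (1, 'c'), add 'bc' as idx 5
Step 6: w='c' (idx 2), next='c' -> output (2, 'c'), add 'cc' as idx 6
Step 7: w='cb' (idx 4), next='c' -> output (4, 'c'), add 'cbc' as idx 7


Encoded: [(0, 'b'), (0, 'c'), (1, 'b'), (2, 'b'), (1, 'c'), (2, 'c'), (4, 'c')]


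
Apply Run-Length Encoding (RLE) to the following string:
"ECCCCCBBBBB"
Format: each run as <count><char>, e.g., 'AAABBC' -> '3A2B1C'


Scanning runs left to right:
  i=0: run of 'E' x 1 -> '1E'
  i=1: run of 'C' x 5 -> '5C'
  i=6: run of 'B' x 5 -> '5B'

RLE = 1E5C5B


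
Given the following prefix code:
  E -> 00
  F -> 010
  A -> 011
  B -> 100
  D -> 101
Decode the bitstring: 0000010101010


Decoding step by step:
Bits 00 -> E
Bits 00 -> E
Bits 010 -> F
Bits 101 -> D
Bits 010 -> F


Decoded message: EEFDF


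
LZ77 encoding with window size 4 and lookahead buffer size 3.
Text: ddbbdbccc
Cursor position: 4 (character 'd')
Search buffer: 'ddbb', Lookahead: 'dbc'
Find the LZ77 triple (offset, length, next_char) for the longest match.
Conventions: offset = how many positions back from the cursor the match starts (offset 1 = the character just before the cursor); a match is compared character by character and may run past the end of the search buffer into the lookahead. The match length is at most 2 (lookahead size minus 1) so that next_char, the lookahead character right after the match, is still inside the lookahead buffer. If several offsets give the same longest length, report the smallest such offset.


Try each offset into the search buffer:
  offset=1 (pos 3, char 'b'): match length 0
  offset=2 (pos 2, char 'b'): match length 0
  offset=3 (pos 1, char 'd'): match length 2
  offset=4 (pos 0, char 'd'): match length 1
Longest match has length 2 at offset 3.
next_char = character at position 4 + 2 = 6 -> 'c'

Best match: offset=3, length=2 (matching 'db' starting at position 1)
LZ77 triple: (3, 2, 'c')


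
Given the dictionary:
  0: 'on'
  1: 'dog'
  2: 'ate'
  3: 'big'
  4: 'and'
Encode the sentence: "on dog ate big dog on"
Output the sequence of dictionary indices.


Look up each word in the dictionary:
  'on' -> 0
  'dog' -> 1
  'ate' -> 2
  'big' -> 3
  'dog' -> 1
  'on' -> 0

Encoded: [0, 1, 2, 3, 1, 0]


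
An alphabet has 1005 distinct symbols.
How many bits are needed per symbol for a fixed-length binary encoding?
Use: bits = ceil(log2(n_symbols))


log2(1005) = 9.973
Bracket: 2^9 = 512 < 1005 <= 2^10 = 1024
So ceil(log2(1005)) = 10

bits = ceil(log2(1005)) = ceil(9.973) = 10 bits


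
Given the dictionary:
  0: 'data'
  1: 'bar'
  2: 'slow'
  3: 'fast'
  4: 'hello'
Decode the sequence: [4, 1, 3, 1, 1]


Look up each index in the dictionary:
  4 -> 'hello'
  1 -> 'bar'
  3 -> 'fast'
  1 -> 'bar'
  1 -> 'bar'

Decoded: "hello bar fast bar bar"


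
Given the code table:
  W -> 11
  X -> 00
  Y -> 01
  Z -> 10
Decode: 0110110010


Decoding:
01 -> Y
10 -> Z
11 -> W
00 -> X
10 -> Z


Result: YZWXZ


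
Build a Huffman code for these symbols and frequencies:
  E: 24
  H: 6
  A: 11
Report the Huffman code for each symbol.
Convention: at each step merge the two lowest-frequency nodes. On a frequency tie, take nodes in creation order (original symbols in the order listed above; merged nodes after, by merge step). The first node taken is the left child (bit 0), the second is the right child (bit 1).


Huffman tree construction:
Step 1: Merge H(6) + A(11) = 17
Step 2: Merge (H+A)(17) + E(24) = 41
Read each symbol's code off the tree from the root (left child = 0, right child = 1).

Codes:
  E: 1 (length 1)
  H: 00 (length 2)
  A: 01 (length 2)
Average code length: 58/41 = 1.4146 bits/symbol


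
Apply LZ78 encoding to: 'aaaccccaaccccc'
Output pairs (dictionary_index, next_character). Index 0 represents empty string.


LZ78 encoding steps:
Dictionary: {0: ''}
Step 1: w='' (idx 0), next='a' -> output (0, 'a'), add 'a' as idx 1
Step 2: w='a' (idx 1), next='a' -> output (1, 'a'), add 'aa' as idx 2
Step 3: w='' (idx 0), next='c' -> output (0, 'c'), add 'c' as idx 3
Step 4: w='c' (idx 3), next='c' -> output (3, 'c'), add 'cc' as idx 4
Step 5: w='c' (idx 3), next='a' -> output (3, 'a'), add 'ca' as idx 5
Step 6: w='a' (idx 1), next='c' -> output (1, 'c'), add 'ac' as idx 6
Step 7: w='cc' (idx 4), next='c' -> output (4, 'c'), add 'ccc' as idx 7
Step 8: w='c' (idx 3), end of input -> output (3, '')


Encoded: [(0, 'a'), (1, 'a'), (0, 'c'), (3, 'c'), (3, 'a'), (1, 'c'), (4, 'c'), (3, '')]


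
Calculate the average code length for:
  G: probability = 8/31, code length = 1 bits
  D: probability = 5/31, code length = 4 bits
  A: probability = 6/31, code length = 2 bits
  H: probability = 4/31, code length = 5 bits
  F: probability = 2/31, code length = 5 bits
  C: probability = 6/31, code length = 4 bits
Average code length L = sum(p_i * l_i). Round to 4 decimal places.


Weighted contributions p_i * l_i:
  G: (8/31) * 1 = 8/31
  D: (5/31) * 4 = 20/31
  A: (6/31) * 2 = 12/31
  H: (4/31) * 5 = 20/31
  F: (2/31) * 5 = 10/31
  C: (6/31) * 4 = 24/31
Sum = (8 + 20 + 12 + 20 + 10 + 24)/31 = 94/31

L = 94/31 = 3.0323 bits/symbol


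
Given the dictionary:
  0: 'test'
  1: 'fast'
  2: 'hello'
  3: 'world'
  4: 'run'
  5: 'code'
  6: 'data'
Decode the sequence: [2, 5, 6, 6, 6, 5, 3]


Look up each index in the dictionary:
  2 -> 'hello'
  5 -> 'code'
  6 -> 'data'
  6 -> 'data'
  6 -> 'data'
  5 -> 'code'
  3 -> 'world'

Decoded: "hello code data data data code world"


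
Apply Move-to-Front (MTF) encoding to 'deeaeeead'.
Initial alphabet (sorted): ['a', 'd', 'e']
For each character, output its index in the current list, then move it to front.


MTF encoding:
'd': index 1 in ['a', 'd', 'e'] -> ['d', 'a', 'e']
'e': index 2 in ['d', 'a', 'e'] -> ['e', 'd', 'a']
'e': index 0 in ['e', 'd', 'a'] -> ['e', 'd', 'a']
'a': index 2 in ['e', 'd', 'a'] -> ['a', 'e', 'd']
'e': index 1 in ['a', 'e', 'd'] -> ['e', 'a', 'd']
'e': index 0 in ['e', 'a', 'd'] -> ['e', 'a', 'd']
'e': index 0 in ['e', 'a', 'd'] -> ['e', 'a', 'd']
'a': index 1 in ['e', 'a', 'd'] -> ['a', 'e', 'd']
'd': index 2 in ['a', 'e', 'd'] -> ['d', 'a', 'e']


Output: [1, 2, 0, 2, 1, 0, 0, 1, 2]


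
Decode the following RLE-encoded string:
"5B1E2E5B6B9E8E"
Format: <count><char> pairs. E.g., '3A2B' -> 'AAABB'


Expanding each <count><char> pair:
  5B -> 'BBBBB'
  1E -> 'E'
  2E -> 'EE'
  5B -> 'BBBBB'
  6B -> 'BBBBBB'
  9E -> 'EEEEEEEEE'
  8E -> 'EEEEEEEE'

Decoded = BBBBBEEEBBBBBBBBBBBEEEEEEEEEEEEEEEEE


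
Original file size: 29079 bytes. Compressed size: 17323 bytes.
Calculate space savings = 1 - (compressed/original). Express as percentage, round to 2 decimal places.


ratio = compressed/original = 17323/29079 = 0.595722
savings = 1 - ratio = 1 - 0.595722 = 0.404278
as a percentage: 0.404278 * 100 = 40.43%

Space savings = 1 - 17323/29079 = 40.43%


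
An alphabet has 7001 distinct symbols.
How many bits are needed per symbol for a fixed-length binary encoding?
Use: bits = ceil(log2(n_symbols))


log2(7001) = 12.7733
Bracket: 2^12 = 4096 < 7001 <= 2^13 = 8192
So ceil(log2(7001)) = 13

bits = ceil(log2(7001)) = ceil(12.7733) = 13 bits


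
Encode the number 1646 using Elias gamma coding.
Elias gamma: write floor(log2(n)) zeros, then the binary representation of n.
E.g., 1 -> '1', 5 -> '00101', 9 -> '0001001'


num_bits = floor(log2(1646)) + 1 = 11
leading_zeros = num_bits - 1 = 10
binary(1646) = 11001101110

Elias gamma(1646) = '0000000000' + '11001101110' = 000000000011001101110 (21 bits)


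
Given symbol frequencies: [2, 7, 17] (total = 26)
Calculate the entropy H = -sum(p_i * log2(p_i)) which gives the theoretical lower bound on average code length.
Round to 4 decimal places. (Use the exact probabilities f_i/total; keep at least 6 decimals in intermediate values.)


Per-symbol terms -p_i * log2(p_i) with p_i = f_i/26:
  p = 2/26 = 0.076923: log2(p) = -3.700440, -p*log2(p) = 0.284649
  p = 7/26 = 0.269231: log2(p) = -1.893085, -p*log2(p) = 0.509677
  p = 17/26 = 0.653846: log2(p) = -0.612977, -p*log2(p) = 0.400793
H = 0.284649 + 0.509677 + 0.400793 = 1.195119

H = 1.1951 bits/symbol


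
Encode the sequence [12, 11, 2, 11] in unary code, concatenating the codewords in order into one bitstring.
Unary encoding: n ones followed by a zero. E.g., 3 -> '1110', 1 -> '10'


Encode each number as n ones followed by a terminating 0:
  12 -> 1111111111110 (13 bits)
  11 -> 111111111110 (12 bits)
  2 -> 110 (3 bits)
  11 -> 111111111110 (12 bits)
Total length = 13 + 12 + 3 + 12 = 40 bits.

Unary([12, 11, 2, 11]) = 1111111111110111111111110110111111111110 (40 bits)


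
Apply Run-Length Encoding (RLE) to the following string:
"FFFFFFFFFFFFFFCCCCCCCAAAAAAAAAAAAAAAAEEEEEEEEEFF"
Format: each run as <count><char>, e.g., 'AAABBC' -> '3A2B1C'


Scanning runs left to right:
  i=0: run of 'F' x 14 -> '14F'
  i=14: run of 'C' x 7 -> '7C'
  i=21: run of 'A' x 16 -> '16A'
  i=37: run of 'E' x 9 -> '9E'
  i=46: run of 'F' x 2 -> '2F'

RLE = 14F7C16A9E2F


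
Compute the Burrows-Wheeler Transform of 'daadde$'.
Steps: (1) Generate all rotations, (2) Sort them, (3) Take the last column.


Rotations (sorted):
  0: $daadde -> last char: e
  1: aadde$d -> last char: d
  2: adde$da -> last char: a
  3: daadde$ -> last char: $
  4: dde$daa -> last char: a
  5: de$daad -> last char: d
  6: e$daadd -> last char: d


BWT = eda$add


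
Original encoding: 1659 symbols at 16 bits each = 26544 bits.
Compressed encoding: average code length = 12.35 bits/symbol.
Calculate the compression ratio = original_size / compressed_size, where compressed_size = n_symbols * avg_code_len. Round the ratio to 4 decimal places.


original_size = n_symbols * orig_bits = 1659 * 16 = 26544 bits
compressed_size = n_symbols * avg_code_len = 1659 * 12.35 = 20488.65 bits
ratio = original_size / compressed_size = 26544 / 20488.65 = 1.2955

Compression ratio = 1.2955


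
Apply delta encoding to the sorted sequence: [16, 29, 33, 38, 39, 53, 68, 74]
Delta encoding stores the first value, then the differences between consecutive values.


First value: 16
Deltas:
  29 - 16 = 13
  33 - 29 = 4
  38 - 33 = 5
  39 - 38 = 1
  53 - 39 = 14
  68 - 53 = 15
  74 - 68 = 6


Delta encoded: [16, 13, 4, 5, 1, 14, 15, 6]


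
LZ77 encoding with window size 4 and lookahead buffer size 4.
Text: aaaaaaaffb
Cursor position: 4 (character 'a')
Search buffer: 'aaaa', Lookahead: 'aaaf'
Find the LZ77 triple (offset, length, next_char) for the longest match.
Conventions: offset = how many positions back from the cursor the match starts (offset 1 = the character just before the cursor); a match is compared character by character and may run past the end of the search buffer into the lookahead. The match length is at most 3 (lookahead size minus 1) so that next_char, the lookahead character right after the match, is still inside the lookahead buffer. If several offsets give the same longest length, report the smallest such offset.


Try each offset into the search buffer:
  offset=1 (pos 3, char 'a'): match length 3
  offset=2 (pos 2, char 'a'): match length 3
  offset=3 (pos 1, char 'a'): match length 3
  offset=4 (pos 0, char 'a'): match length 3
Longest match has length 3, found at offsets 1, 2, 3, 4; take the smallest, offset 1.
next_char = character at position 4 + 3 = 7 -> 'f'

Best match: offset=1, length=3 (matching 'aaa' starting at position 3)
LZ77 triple: (1, 3, 'f')


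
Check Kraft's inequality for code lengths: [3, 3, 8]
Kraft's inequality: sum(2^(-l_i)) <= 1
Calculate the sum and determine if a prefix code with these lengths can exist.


Sum = 2^(-3) + 2^(-3) + 2^(-8)
    = 0.125 + 0.125 + 0.00390625
    = 65/256 = 0.25390625
Since 0.25390625 <= 1, Kraft's inequality IS satisfied.
A prefix code with these lengths CAN exist.

Kraft sum = 0.25390625. Satisfied.


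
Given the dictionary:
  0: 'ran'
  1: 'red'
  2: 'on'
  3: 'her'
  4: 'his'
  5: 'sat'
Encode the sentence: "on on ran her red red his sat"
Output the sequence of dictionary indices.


Look up each word in the dictionary:
  'on' -> 2
  'on' -> 2
  'ran' -> 0
  'her' -> 3
  'red' -> 1
  'red' -> 1
  'his' -> 4
  'sat' -> 5

Encoded: [2, 2, 0, 3, 1, 1, 4, 5]


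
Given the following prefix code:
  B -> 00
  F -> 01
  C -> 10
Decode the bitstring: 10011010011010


Decoding step by step:
Bits 10 -> C
Bits 01 -> F
Bits 10 -> C
Bits 10 -> C
Bits 01 -> F
Bits 10 -> C
Bits 10 -> C


Decoded message: CFCCFCC


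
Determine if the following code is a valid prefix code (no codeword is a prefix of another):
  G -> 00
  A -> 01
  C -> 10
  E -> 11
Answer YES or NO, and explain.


Checking each pair (does one codeword prefix another?):
  G='00' vs A='01': no prefix
  G='00' vs C='10': no prefix
  G='00' vs E='11': no prefix
  A='01' vs G='00': no prefix
  A='01' vs C='10': no prefix
  A='01' vs E='11': no prefix
  C='10' vs G='00': no prefix
  C='10' vs A='01': no prefix
  C='10' vs E='11': no prefix
  E='11' vs G='00': no prefix
  E='11' vs A='01': no prefix
  E='11' vs C='10': no prefix
No violation found over all pairs.

YES -- this is a valid prefix code. No codeword is a prefix of any other codeword.


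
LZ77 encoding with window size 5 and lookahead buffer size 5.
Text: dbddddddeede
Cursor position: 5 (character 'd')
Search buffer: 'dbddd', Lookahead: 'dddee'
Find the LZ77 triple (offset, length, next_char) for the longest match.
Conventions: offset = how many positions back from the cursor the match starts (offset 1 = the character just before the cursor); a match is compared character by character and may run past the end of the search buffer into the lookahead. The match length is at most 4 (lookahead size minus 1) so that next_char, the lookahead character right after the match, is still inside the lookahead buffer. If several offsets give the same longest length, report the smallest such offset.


Try each offset into the search buffer:
  offset=1 (pos 4, char 'd'): match length 3
  offset=2 (pos 3, char 'd'): match length 3
  offset=3 (pos 2, char 'd'): match length 3
  offset=4 (pos 1, char 'b'): match length 0
  offset=5 (pos 0, char 'd'): match length 1
Longest match has length 3, found at offsets 1, 2, 3; take the smallest, offset 1.
next_char = character at position 5 + 3 = 8 -> 'e'

Best match: offset=1, length=3 (matching 'ddd' starting at position 4)
LZ77 triple: (1, 3, 'e')


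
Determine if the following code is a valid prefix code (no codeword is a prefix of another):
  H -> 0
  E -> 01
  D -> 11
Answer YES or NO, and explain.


Checking each pair (does one codeword prefix another?):
  H='0' vs E='01': prefix -- VIOLATION

NO -- this is NOT a valid prefix code. H (0) is a prefix of E (01).


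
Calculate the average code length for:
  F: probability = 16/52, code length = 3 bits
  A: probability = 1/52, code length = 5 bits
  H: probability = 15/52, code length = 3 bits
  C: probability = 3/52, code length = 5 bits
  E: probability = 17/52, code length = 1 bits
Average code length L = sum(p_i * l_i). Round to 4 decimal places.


Weighted contributions p_i * l_i:
  F: (16/52) * 3 = 48/52
  A: (1/52) * 5 = 5/52
  H: (15/52) * 3 = 45/52
  C: (3/52) * 5 = 15/52
  E: (17/52) * 1 = 17/52
Sum = (48 + 5 + 45 + 15 + 17)/52 = 130/52

L = 130/52 = 2.5000 bits/symbol


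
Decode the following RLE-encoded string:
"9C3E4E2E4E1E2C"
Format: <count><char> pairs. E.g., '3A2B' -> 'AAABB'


Expanding each <count><char> pair:
  9C -> 'CCCCCCCCC'
  3E -> 'EEE'
  4E -> 'EEEE'
  2E -> 'EE'
  4E -> 'EEEE'
  1E -> 'E'
  2C -> 'CC'

Decoded = CCCCCCCCCEEEEEEEEEEEEEECC


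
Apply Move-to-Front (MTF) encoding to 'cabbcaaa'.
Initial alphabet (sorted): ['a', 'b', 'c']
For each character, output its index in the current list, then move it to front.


MTF encoding:
'c': index 2 in ['a', 'b', 'c'] -> ['c', 'a', 'b']
'a': index 1 in ['c', 'a', 'b'] -> ['a', 'c', 'b']
'b': index 2 in ['a', 'c', 'b'] -> ['b', 'a', 'c']
'b': index 0 in ['b', 'a', 'c'] -> ['b', 'a', 'c']
'c': index 2 in ['b', 'a', 'c'] -> ['c', 'b', 'a']
'a': index 2 in ['c', 'b', 'a'] -> ['a', 'c', 'b']
'a': index 0 in ['a', 'c', 'b'] -> ['a', 'c', 'b']
'a': index 0 in ['a', 'c', 'b'] -> ['a', 'c', 'b']


Output: [2, 1, 2, 0, 2, 2, 0, 0]


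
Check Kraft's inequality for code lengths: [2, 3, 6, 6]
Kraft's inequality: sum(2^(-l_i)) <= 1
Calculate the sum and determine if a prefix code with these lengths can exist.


Sum = 2^(-2) + 2^(-3) + 2^(-6) + 2^(-6)
    = 0.25 + 0.125 + 0.015625 + 0.015625
    = 26/64 = 0.40625
Since 0.40625 <= 1, Kraft's inequality IS satisfied.
A prefix code with these lengths CAN exist.

Kraft sum = 0.40625. Satisfied.


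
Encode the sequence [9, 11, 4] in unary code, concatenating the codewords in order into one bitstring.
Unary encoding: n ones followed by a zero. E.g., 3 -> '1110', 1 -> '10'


Encode each number as n ones followed by a terminating 0:
  9 -> 1111111110 (10 bits)
  11 -> 111111111110 (12 bits)
  4 -> 11110 (5 bits)
Total length = 10 + 12 + 5 = 27 bits.

Unary([9, 11, 4]) = 111111111011111111111011110 (27 bits)


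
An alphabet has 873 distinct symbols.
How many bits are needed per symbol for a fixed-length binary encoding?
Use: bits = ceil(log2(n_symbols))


log2(873) = 9.7698
Bracket: 2^9 = 512 < 873 <= 2^10 = 1024
So ceil(log2(873)) = 10

bits = ceil(log2(873)) = ceil(9.7698) = 10 bits


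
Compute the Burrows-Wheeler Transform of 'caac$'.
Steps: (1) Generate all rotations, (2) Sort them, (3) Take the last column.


Rotations (sorted):
  0: $caac -> last char: c
  1: aac$c -> last char: c
  2: ac$ca -> last char: a
  3: c$caa -> last char: a
  4: caac$ -> last char: $


BWT = ccaa$


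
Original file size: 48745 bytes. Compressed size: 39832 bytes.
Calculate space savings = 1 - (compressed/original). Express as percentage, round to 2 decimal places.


ratio = compressed/original = 39832/48745 = 0.81715
savings = 1 - ratio = 1 - 0.81715 = 0.18285
as a percentage: 0.18285 * 100 = 18.28%

Space savings = 1 - 39832/48745 = 18.28%


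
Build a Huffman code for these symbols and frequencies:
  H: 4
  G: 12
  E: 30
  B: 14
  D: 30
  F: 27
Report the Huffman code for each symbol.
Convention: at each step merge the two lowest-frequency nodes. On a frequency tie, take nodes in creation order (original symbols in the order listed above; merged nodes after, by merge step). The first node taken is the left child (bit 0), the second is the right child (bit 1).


Huffman tree construction:
Step 1: Merge H(4) + G(12) = 16
Step 2: Merge B(14) + (H+G)(16) = 30
Step 3: Merge F(27) + E(30) = 57
Step 4: Merge D(30) + (B+(H+G))(30) = 60
Step 5: Merge (F+E)(57) + (D+(B+(H+G)))(60) = 117
Read each symbol's code off the tree from the root (left child = 0, right child = 1).

Codes:
  H: 1110 (length 4)
  G: 1111 (length 4)
  E: 01 (length 2)
  B: 110 (length 3)
  D: 10 (length 2)
  F: 00 (length 2)
Average code length: 280/117 = 2.3932 bits/symbol


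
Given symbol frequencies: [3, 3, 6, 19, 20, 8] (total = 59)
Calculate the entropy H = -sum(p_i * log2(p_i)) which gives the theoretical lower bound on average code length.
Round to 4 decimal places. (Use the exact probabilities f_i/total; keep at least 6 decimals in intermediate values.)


Per-symbol terms -p_i * log2(p_i) with p_i = f_i/59:
  p = 3/59 = 0.050847: log2(p) = -4.297681, -p*log2(p) = 0.218526
  p = 3/59 = 0.050847: log2(p) = -4.297681, -p*log2(p) = 0.218526
  p = 6/59 = 0.101695: log2(p) = -3.297681, -p*log2(p) = 0.335357
  p = 19/59 = 0.322034: log2(p) = -1.634716, -p*log2(p) = 0.526434
  p = 20/59 = 0.338983: log2(p) = -1.560715, -p*log2(p) = 0.529056
  p = 8/59 = 0.135593: log2(p) = -2.882643, -p*log2(p) = 0.390867
H = 0.218526 + 0.218526 + 0.335357 + 0.526434 + 0.529056 + 0.390867 = 2.218766

H = 2.2188 bits/symbol


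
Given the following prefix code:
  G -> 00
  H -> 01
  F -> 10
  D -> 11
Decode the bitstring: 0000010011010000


Decoding step by step:
Bits 00 -> G
Bits 00 -> G
Bits 01 -> H
Bits 00 -> G
Bits 11 -> D
Bits 01 -> H
Bits 00 -> G
Bits 00 -> G


Decoded message: GGHGDHGG


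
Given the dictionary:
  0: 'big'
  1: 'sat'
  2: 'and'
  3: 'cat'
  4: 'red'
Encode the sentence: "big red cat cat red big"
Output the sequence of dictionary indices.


Look up each word in the dictionary:
  'big' -> 0
  'red' -> 4
  'cat' -> 3
  'cat' -> 3
  'red' -> 4
  'big' -> 0

Encoded: [0, 4, 3, 3, 4, 0]


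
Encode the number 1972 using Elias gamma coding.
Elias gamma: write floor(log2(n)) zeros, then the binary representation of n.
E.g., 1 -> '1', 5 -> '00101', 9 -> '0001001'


num_bits = floor(log2(1972)) + 1 = 11
leading_zeros = num_bits - 1 = 10
binary(1972) = 11110110100

Elias gamma(1972) = '0000000000' + '11110110100' = 000000000011110110100 (21 bits)


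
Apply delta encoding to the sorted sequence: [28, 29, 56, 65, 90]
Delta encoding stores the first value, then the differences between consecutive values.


First value: 28
Deltas:
  29 - 28 = 1
  56 - 29 = 27
  65 - 56 = 9
  90 - 65 = 25


Delta encoded: [28, 1, 27, 9, 25]


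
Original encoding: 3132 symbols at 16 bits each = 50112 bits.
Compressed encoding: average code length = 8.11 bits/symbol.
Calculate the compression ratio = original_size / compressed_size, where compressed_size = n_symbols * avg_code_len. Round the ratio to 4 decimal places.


original_size = n_symbols * orig_bits = 3132 * 16 = 50112 bits
compressed_size = n_symbols * avg_code_len = 3132 * 8.11 = 25400.52 bits
ratio = original_size / compressed_size = 50112 / 25400.52 = 1.9729

Compression ratio = 1.9729
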